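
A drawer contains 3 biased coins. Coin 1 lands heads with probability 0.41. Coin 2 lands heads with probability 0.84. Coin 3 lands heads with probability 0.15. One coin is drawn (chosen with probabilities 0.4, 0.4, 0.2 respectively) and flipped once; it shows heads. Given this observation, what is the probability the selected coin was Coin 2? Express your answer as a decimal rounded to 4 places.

P(heads|C1) = 0.41; P(heads|C2) = 0.84; P(heads|C3) = 0.15.
Prior × likelihood for each source: 0.4·0.41=0.1640, 0.4·0.84=0.3360, 0.2·0.15=0.03000. Summing gives P(heads) = 0.53000.
P(Coin 2 | heads) = 0.3360 / 0.53000 = 0.6340.

Posterior probability ≈ 0.6340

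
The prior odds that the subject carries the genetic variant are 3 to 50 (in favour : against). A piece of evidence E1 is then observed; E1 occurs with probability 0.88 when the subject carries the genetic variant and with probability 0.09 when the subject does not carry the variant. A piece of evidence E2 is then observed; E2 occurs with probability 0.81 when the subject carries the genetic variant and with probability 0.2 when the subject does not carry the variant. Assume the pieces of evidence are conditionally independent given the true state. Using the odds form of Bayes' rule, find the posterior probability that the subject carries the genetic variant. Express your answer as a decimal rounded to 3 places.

Prior odds = 3/50 = 0.060000. In log-odds, ln(0.060000) = -2.8134.
Add log likelihood ratios: ln(9.7778) + ln(4.0500) = 3.6788.
Posterior log-odds = 0.86542, so posterior odds = exp(0.86542) = 2.3760. Converting, P(H|E) = 2.3760/3.3760 = 0.704.

Posterior probability ≈ 0.704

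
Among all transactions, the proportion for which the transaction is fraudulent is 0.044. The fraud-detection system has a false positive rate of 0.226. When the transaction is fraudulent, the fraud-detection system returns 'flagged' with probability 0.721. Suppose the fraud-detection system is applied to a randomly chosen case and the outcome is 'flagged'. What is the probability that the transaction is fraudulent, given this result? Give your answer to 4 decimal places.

Let H be the event that the transaction is fraudulent. P(H) = 0.044, so P(¬H) = 0.956. With E the 'flagged' result, P(E|H) = 0.721 and P(E|¬H) = 0.226.
P(E) = 0.721·0.044 + 0.226·0.956 = 0.031724 + 0.21606 = 0.24778.
By Bayes' theorem, P(H|E) = 0.031724 / 0.24778 = 0.1280.

P(H | E) ≈ 0.1280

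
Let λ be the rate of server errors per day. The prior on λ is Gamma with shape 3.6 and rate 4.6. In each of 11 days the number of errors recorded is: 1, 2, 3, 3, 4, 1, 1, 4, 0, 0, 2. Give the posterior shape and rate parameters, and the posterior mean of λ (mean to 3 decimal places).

The Poisson likelihood adds the total count to the shape and the number of exposure periods to the rate. Here ∑xᵢ = 21 and n = 11, so shape 3.6→24.6 and rate 4.6→15.6.
Posterior mean = shape/rate = 24.6/15.6 = 1.577.

Posterior: Gamma(shape=24.6, rate=15.6); mean ≈ 1.577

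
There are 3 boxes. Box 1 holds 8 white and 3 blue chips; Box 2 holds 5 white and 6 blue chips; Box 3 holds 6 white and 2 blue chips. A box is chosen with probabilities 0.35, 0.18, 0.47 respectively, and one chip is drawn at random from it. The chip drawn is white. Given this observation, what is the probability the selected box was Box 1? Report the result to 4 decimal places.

Posterior probability ≈ 0.3695

P(white|Box 1) = 0.7273; P(white|Box 2) = 0.4545; P(white|Box 3) = 0.75.
Prior × likelihood for each source: 0.35·0.7273=0.2545, 0.18·0.4545=0.08182, 0.47·0.75=0.3525. Summing gives P(white) = 0.68886.
P(Box 1 | white) = 0.2545 / 0.68886 = 0.3695.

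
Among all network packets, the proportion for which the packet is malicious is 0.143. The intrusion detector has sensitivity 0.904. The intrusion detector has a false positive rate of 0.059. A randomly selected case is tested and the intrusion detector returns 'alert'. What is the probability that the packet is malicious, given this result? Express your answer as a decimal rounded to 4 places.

Write H for 'the packet is malicious'. Prior odds H:¬H = 0.143/0.857 = 0.16686. For the 'alert' outcome, the likelihood ratio is 0.904/0.059 = 15.322.
Posterior odds = 0.16686 × 15.322 = 2.5567, so P(H|E) = 2.5567/(1+2.5567) = 0.7188.

P(H | E) ≈ 0.7188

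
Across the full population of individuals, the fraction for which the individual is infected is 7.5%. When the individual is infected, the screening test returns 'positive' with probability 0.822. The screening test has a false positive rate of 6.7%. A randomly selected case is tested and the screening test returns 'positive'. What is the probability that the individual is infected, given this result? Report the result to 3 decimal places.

P(H | E) ≈ 0.499

Let H be the event that the individual is infected. P(H) = 0.075, so P(¬H) = 0.925. With E the 'positive' result, P(E|H) = 0.822 and P(E|¬H) = 0.067.
P(E) = 0.822·0.075 + 0.067·0.925 = 0.061650 + 0.061975 = 0.12363.
By Bayes' theorem, P(H|E) = 0.061650 / 0.12363 = 0.499.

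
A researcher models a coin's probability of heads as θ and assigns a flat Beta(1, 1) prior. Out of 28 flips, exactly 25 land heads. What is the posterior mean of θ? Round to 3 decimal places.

The binomial likelihood is conjugate to the Beta prior: with 25 successes and 3 failures, the posterior is Beta(1+25, 1+3) = Beta(26, 4).
Posterior mean = α/(α+β) = 26/30 = 0.867.

Posterior mean ≈ 0.867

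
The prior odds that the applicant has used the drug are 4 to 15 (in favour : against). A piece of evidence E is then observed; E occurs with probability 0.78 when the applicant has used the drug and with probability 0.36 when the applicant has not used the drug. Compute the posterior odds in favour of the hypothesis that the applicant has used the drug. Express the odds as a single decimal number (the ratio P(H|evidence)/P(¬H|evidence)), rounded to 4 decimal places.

Prior odds = 4/15 = 0.26667. In log-odds, ln(0.26667) = -1.3218.
Add log likelihood ratio: ln(2.1667) = 0.77319.
Posterior log-odds = -0.54857, so posterior odds = exp(-0.54857) = 0.57778.

Posterior odds ≈ 0.5778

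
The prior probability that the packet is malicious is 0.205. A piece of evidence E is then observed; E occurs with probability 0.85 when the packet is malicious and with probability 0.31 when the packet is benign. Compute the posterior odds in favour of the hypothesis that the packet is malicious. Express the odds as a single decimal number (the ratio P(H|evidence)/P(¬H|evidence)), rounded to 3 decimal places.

Posterior odds ≈ 0.707

Prior odds = 0.205/(1−0.205) = 0.25786. In log-odds, ln(0.25786) = -1.3553.
Add log likelihood ratio: ln(2.7419) = 1.0087.
Posterior log-odds = -0.34667, so posterior odds = exp(-0.34667) = 0.70704.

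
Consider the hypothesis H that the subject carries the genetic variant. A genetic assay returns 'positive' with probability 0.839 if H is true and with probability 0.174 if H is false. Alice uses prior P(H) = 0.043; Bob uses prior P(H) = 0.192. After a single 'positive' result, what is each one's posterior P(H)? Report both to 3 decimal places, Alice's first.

The likelihood ratio for a 'positive' result is 0.839/0.174 = 4.8218.
Alice: prior odds 0.043/0.957 = 0.044932; posterior odds 0.21666; posterior probability 0.178.
Bob: prior odds 0.192/0.808 = 0.23762; posterior odds 1.1458; posterior probability 0.534.

Alice: 0.178; Bob: 0.534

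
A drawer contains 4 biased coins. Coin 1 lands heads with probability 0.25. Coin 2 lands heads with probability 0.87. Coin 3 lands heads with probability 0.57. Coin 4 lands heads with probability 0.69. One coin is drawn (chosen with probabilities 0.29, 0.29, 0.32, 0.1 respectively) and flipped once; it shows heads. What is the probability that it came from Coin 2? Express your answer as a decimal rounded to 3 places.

Posterior probability ≈ 0.438

Tabulate prior·likelihood by source: [1] prior 0.29, lik 0.25, product 0.07250; [2] prior 0.29, lik 0.87, product 0.2523; [3] prior 0.32, lik 0.57, product 0.1824; [4] prior 0.1, lik 0.69, product 0.06900.
Normalizing constant = 0.57620; the posterior for Coin 2 is its product over the sum, 0.2523/0.57620 = 0.438.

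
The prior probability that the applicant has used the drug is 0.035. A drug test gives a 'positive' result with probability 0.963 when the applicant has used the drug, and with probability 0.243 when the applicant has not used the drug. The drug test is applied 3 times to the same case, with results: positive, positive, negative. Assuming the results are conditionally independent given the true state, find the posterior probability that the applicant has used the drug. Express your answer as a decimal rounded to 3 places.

Posterior P(H) ≈ 0.027

Let H be the event that the applicant has used the drug; start with P(H) = 0.035. P('positive'|H) = 0.963, P('positive'|¬H) = 0.243.
Update on result 1 ('positive'): P(H) ← 0.963·0.0350 / (0.963·0.0350 + 0.243·0.9650) = 0.033705/0.26820 = 0.1257.
Update on result 2 ('positive'): P(H) ← 0.963·0.1257 / (0.963·0.1257 + 0.243·0.8743) = 0.12102/0.33348 = 0.3629.
Update on result 3 ('negative'): P(H) ← 0.037·0.3629 / (0.037·0.3629 + 0.757·0.6371) = 0.013427/0.49571 = 0.0271.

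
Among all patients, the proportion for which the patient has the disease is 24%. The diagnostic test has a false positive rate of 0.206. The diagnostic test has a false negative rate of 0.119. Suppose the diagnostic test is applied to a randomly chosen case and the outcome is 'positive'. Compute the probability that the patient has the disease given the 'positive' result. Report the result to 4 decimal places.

Let H be the event that the patient has the disease. P(H) = 0.24, so P(¬H) = 0.76. With E the 'positive' result, P(E|H) = 0.881 and P(E|¬H) = 0.206.
P(E) = 0.881·0.24 + 0.206·0.76 = 0.21144 + 0.15656 = 0.36800.
By Bayes' theorem, P(H|E) = 0.21144 / 0.36800 = 0.5746.

P(H | E) ≈ 0.5746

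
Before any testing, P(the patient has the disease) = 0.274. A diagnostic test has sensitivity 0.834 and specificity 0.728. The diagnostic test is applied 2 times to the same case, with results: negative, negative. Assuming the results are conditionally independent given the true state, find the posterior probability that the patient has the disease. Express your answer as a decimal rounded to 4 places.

Let H be the event that the patient has the disease; start with P(H) = 0.274. P('positive'|H) = 0.834, P('positive'|¬H) = 0.272.
Update on result 1 ('negative'): P(H) ← 0.166·0.2740 / (0.166·0.2740 + 0.728·0.7260) = 0.045484/0.57401 = 0.0792.
Update on result 2 ('negative'): P(H) ← 0.166·0.0792 / (0.166·0.0792 + 0.728·0.9208) = 0.013154/0.68347 = 0.0192.

Posterior P(H) ≈ 0.0192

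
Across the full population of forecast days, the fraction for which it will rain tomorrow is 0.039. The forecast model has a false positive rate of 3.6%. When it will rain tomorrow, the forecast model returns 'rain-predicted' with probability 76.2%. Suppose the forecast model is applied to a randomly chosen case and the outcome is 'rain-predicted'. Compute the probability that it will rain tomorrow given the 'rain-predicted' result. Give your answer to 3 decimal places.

Write H for 'it will rain tomorrow'. Prior odds H:¬H = 0.039/0.961 = 0.040583. For the 'rain-predicted' outcome, the likelihood ratio is 0.762/0.036 = 21.167.
Posterior odds = 0.040583 × 21.167 = 0.85900, so P(H|E) = 0.85900/(1+0.85900) = 0.462.

P(H | E) ≈ 0.462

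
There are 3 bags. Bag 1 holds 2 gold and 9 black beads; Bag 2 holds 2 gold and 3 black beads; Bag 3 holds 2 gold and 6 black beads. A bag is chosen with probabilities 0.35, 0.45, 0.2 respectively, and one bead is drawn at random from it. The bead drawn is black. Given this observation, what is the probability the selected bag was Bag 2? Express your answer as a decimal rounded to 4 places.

P(black|Bag 1) = 0.8182; P(black|Bag 2) = 0.6; P(black|Bag 3) = 0.75.
Prior × likelihood for each source: 0.35·0.8182=0.2864, 0.45·0.6=0.2700, 0.2·0.75=0.1500. Summing gives P(black) = 0.70636.
P(Bag 2 | black) = 0.2700 / 0.70636 = 0.3822.

Posterior probability ≈ 0.3822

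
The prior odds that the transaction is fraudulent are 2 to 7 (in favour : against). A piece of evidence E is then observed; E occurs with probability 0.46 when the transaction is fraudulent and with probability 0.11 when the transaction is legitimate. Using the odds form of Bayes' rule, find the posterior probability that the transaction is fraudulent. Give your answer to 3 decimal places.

Prior odds = 2/7 = 0.28571.
Likelihood ratio for E = 0.46/0.11 = 4.1818.
Posterior odds = prior odds × LR = 1.1948.
Posterior probability = odds/(1+odds) = 1.1948/2.1948 = 0.544.

Posterior probability ≈ 0.544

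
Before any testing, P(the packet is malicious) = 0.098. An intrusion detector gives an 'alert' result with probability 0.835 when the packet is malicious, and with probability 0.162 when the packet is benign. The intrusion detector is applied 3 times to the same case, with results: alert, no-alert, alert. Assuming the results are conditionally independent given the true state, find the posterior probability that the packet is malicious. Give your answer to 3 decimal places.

Posterior P(H) ≈ 0.362

Let H be the event that the packet is malicious; start with P(H) = 0.098. P('alert'|H) = 0.835, P('alert'|¬H) = 0.162.
Update on result 1 ('alert'): P(H) ← 0.835·0.0980 / (0.835·0.0980 + 0.162·0.9020) = 0.081830/0.22795 = 0.3590.
Update on result 2 ('no-alert'): P(H) ← 0.165·0.3590 / (0.165·0.3590 + 0.838·0.6410) = 0.059231/0.59641 = 0.0993.
Update on result 3 ('alert'): P(H) ← 0.835·0.0993 / (0.835·0.0993 + 0.162·0.9007) = 0.082926/0.22884 = 0.3624.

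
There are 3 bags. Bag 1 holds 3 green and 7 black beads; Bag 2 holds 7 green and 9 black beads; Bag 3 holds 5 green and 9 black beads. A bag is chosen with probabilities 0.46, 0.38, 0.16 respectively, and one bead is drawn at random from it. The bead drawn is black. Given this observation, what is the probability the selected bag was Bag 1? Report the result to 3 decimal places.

Posterior probability ≈ 0.504

Tabulate prior·likelihood by source: [1] prior 0.46, lik 0.7, product 0.3220; [2] prior 0.38, lik 0.5625, product 0.2137; [3] prior 0.16, lik 0.6429, product 0.1029.
Normalizing constant = 0.63861; the posterior for Bag 1 is its product over the sum, 0.3220/0.63861 = 0.504.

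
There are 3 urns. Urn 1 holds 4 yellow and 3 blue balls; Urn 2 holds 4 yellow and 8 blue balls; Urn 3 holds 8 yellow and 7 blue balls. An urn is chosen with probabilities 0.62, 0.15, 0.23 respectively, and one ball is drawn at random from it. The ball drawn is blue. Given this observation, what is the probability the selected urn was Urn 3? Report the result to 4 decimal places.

Posterior probability ≈ 0.2269

Tabulate prior·likelihood by source: [1] prior 0.62, lik 0.4286, product 0.2657; [2] prior 0.15, lik 0.6667, product 0.1000; [3] prior 0.23, lik 0.4667, product 0.1073.
Normalizing constant = 0.47305; the posterior for Urn 3 is its product over the sum, 0.1073/0.47305 = 0.2269.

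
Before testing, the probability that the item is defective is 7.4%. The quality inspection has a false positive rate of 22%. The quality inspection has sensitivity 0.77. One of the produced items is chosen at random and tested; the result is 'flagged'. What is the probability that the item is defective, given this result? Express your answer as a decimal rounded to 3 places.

P(H | E) ≈ 0.219

Let H be the event that the item is defective. P(H) = 0.074, so P(¬H) = 0.926. With E the 'flagged' result, P(E|H) = 0.77 and P(E|¬H) = 0.22.
P(E) = 0.77·0.074 + 0.22·0.926 = 0.056980 + 0.20372 = 0.26070.
By Bayes' theorem, P(H|E) = 0.056980 / 0.26070 = 0.219.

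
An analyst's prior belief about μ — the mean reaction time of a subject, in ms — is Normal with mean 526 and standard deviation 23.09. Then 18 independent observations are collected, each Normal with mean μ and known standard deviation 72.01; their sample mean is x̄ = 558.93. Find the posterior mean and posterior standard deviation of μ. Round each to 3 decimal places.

Posterior mean ≈ 547.378; posterior SD ≈ 13.676

With known σ, the Normal prior is conjugate. Weight on the data is w = (n/σ²)/(n/σ² + 1/τ₀²) = 0.00347126/(0.00347126+0.00187565) = 0.64921.
Posterior mean = w·x̄ + (1−w)·μ₀ = 0.64921·558.93 + 0.35079·526 = 547.378. Posterior variance = 1/(0.00347126+0.00187565) = 187.024, so SD = 13.676.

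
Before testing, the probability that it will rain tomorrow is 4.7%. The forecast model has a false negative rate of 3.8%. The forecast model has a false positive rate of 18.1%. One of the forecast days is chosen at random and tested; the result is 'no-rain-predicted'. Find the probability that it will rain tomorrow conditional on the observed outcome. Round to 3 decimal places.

Write H for 'it will rain tomorrow'. Prior odds H:¬H = 0.047/0.953 = 0.049318. For the 'no-rain-predicted' outcome, the likelihood ratio is 0.038/0.819 = 0.046398.
Posterior odds = 0.049318 × 0.046398 = 0.0022883, so P(H|E) = 0.0022883/(1+0.0022883) = 0.002.

P(H | E) ≈ 0.002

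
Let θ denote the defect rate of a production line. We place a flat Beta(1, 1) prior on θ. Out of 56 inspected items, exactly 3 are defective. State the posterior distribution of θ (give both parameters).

Posterior: Beta(4, 54)

The binomial likelihood is conjugate to the Beta prior: with 3 successes and 53 failures, the posterior is Beta(1+3, 1+53) = Beta(4, 54).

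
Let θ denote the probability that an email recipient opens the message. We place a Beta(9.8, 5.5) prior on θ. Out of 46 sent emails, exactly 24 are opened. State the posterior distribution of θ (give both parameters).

The binomial likelihood is conjugate to the Beta prior: with 24 successes and 22 failures, the posterior is Beta(9.8+24, 5.5+22) = Beta(33.8, 27.5).

Posterior: Beta(33.8, 27.5)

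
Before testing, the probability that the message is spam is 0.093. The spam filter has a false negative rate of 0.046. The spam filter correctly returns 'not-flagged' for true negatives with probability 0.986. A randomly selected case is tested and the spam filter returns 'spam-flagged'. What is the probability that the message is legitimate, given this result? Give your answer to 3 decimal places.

P(¬H | E) ≈ 0.125

Let H be the event that the message is spam. P(H) = 0.093, so P(¬H) = 0.907. With E the 'spam-flagged' result, P(E|H) = 0.954 and P(E|¬H) = 0.014.
P(E) = 0.954·0.093 + 0.014·0.907 = 0.088722 + 0.012698 = 0.10142.
By Bayes' theorem, P(H|E) = 0.088722 / 0.10142 = 0.875. Hence P(¬H|E) = 1 − 0.875 = 0.125.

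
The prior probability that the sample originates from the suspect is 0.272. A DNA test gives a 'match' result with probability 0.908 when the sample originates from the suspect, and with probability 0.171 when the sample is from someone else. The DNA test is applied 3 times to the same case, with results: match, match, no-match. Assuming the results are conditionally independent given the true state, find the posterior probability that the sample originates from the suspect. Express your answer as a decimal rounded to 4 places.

Posterior P(H) ≈ 0.5390

Let H be the event that the sample originates from the suspect; start with P(H) = 0.272. P('match'|H) = 0.908, P('match'|¬H) = 0.171.
Update on result 1 ('match'): P(H) ← 0.908·0.2720 / (0.908·0.2720 + 0.171·0.7280) = 0.24698/0.37146 = 0.6649.
Update on result 2 ('match'): P(H) ← 0.908·0.6649 / (0.908·0.6649 + 0.171·0.3351) = 0.60370/0.66101 = 0.9133.
Update on result 3 ('no-match'): P(H) ← 0.092·0.9133 / (0.092·0.9133 + 0.829·0.0867) = 0.084024/0.15589 = 0.5390.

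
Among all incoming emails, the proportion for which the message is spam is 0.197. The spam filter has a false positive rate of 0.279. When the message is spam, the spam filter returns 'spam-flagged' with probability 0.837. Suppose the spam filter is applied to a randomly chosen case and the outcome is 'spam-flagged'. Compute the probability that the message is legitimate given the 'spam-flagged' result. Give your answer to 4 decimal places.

P(¬H | E) ≈ 0.5760

Write H for 'the message is spam'. Prior odds H:¬H = 0.197/0.803 = 0.24533. For the 'spam-flagged' outcome, the likelihood ratio is 0.837/0.279 = 3.0000.
Posterior odds = 0.24533 × 3.0000 = 0.73599, so P(H|E) = 0.73599/(1+0.73599) = 0.4240. Then P(¬H|E) = 1 − 0.4240 = 0.5760.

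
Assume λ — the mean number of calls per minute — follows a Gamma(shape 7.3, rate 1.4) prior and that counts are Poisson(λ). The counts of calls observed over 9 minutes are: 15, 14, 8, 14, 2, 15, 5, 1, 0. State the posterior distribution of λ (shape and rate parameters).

The Poisson likelihood adds the total count to the shape and the number of exposure periods to the rate. Here ∑xᵢ = 74 and n = 9, so shape 7.3→81.3 and rate 1.4→10.4.

Posterior: Gamma(shape=81.3, rate=10.4)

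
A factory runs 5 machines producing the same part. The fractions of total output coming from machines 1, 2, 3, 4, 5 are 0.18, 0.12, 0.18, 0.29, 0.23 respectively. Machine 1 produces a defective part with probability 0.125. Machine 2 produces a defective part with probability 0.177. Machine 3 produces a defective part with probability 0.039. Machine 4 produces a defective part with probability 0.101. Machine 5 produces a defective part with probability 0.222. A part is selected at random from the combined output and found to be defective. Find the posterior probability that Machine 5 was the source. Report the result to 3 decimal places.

Posterior probability ≈ 0.389

Tabulate prior·likelihood by source: [1] prior 0.18, lik 0.125, product 0.02250; [2] prior 0.12, lik 0.177, product 0.02124; [3] prior 0.18, lik 0.039, product 0.007020; [4] prior 0.29, lik 0.101, product 0.02929; [5] prior 0.23, lik 0.222, product 0.05106.
Normalizing constant = 0.13111; the posterior for Machine 5 is its product over the sum, 0.05106/0.13111 = 0.389.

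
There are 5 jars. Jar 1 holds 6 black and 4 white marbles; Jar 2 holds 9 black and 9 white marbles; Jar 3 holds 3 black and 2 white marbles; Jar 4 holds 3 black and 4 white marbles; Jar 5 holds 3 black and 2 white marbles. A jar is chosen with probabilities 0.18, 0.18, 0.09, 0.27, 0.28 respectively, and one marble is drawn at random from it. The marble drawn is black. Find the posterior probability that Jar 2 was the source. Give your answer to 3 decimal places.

P(black|Jar 1) = 0.6; P(black|Jar 2) = 0.5; P(black|Jar 3) = 0.6; P(black|Jar 4) = 0.4286; P(black|Jar 5) = 0.6.
Prior × likelihood for each source: 0.18·0.6=0.1080, 0.18·0.5=0.09000, 0.09·0.6=0.05400, 0.27·0.4286=0.1157, 0.28·0.6=0.1680. Summing gives P(black) = 0.53571.
P(Jar 2 | black) = 0.09000 / 0.53571 = 0.168.

Posterior probability ≈ 0.168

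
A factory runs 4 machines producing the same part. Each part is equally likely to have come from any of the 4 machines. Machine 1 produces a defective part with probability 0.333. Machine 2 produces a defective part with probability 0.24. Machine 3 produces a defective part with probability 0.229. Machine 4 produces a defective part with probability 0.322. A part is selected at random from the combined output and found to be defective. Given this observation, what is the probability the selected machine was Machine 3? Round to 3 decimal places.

Posterior probability ≈ 0.204

P(defective|M1) = 0.333; P(defective|M2) = 0.24; P(defective|M3) = 0.229; P(defective|M4) = 0.322.
Prior × likelihood for each source: 0.25·0.333=0.08325, 0.25·0.24=0.06000, 0.25·0.229=0.05725, 0.25·0.322=0.08050. Summing gives P(defective) = 0.28100.
P(Machine 3 | defective) = 0.05725 / 0.28100 = 0.204.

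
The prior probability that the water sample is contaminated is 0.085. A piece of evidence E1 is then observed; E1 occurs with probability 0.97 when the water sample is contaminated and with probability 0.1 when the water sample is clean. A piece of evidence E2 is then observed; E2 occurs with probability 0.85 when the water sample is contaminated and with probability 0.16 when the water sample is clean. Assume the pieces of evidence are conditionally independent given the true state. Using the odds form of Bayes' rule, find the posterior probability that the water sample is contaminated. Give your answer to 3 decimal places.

Posterior probability ≈ 0.827

Prior odds = 0.085/(1−0.085) = 0.092896. In log-odds, ln(0.092896) = -2.3763.
Add log likelihood ratios: ln(9.7000) + ln(5.3125) = 3.9422.
Posterior log-odds = 1.5659, so posterior odds = exp(1.5659) = 4.7871. Converting, P(H|E) = 4.7871/5.7871 = 0.827.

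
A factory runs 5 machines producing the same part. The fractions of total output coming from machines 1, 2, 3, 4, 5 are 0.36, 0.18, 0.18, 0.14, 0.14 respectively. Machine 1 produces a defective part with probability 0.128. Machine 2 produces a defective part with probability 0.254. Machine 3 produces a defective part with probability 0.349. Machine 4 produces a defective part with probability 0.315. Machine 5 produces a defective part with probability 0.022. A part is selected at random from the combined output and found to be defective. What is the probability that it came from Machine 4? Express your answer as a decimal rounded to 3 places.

Posterior probability ≈ 0.219

P(defective|M1) = 0.128; P(defective|M2) = 0.254; P(defective|M3) = 0.349; P(defective|M4) = 0.315; P(defective|M5) = 0.022.
Prior × likelihood for each source: 0.36·0.128=0.04608, 0.18·0.254=0.04572, 0.18·0.349=0.06282, 0.14·0.315=0.04410, 0.14·0.022=0.003080. Summing gives P(defective) = 0.20180.
P(Machine 4 | defective) = 0.04410 / 0.20180 = 0.219.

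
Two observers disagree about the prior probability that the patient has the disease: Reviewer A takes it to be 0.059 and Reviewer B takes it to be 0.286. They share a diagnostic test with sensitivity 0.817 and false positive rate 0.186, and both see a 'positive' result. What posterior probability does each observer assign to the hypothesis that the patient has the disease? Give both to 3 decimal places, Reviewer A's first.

The likelihood ratio for a 'positive' result is 0.817/0.186 = 4.3925.
Reviewer A: prior odds 0.059/0.941 = 0.062699; posterior odds 0.27540; posterior probability 0.216.
Reviewer B: prior odds 0.286/0.714 = 0.40056; posterior odds 1.7595; posterior probability 0.638.

Reviewer A: 0.216; Reviewer B: 0.638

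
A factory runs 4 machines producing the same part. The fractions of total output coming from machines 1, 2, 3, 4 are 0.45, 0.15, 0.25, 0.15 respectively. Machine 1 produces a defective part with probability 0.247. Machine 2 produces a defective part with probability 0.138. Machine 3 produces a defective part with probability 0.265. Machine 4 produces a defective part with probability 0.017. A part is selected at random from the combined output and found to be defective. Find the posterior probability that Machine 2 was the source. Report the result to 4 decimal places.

Posterior probability ≈ 0.1032

P(defective|M1) = 0.247; P(defective|M2) = 0.138; P(defective|M3) = 0.265; P(defective|M4) = 0.017.
Prior × likelihood for each source: 0.45·0.247=0.1111, 0.15·0.138=0.02070, 0.25·0.265=0.06625, 0.15·0.017=0.002550. Summing gives P(defective) = 0.20065.
P(Machine 2 | defective) = 0.02070 / 0.20065 = 0.1032.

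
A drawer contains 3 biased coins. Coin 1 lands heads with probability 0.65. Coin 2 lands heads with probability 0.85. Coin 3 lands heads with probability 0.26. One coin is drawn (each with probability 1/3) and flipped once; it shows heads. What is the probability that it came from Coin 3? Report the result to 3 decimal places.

Posterior probability ≈ 0.148

P(heads|C1) = 0.65; P(heads|C2) = 0.85; P(heads|C3) = 0.26.
Prior × likelihood for each source: 0.333333·0.65=0.2167, 0.333333·0.85=0.2833, 0.333333·0.26=0.08667. Summing gives P(heads) = 0.58667.
P(Coin 3 | heads) = 0.08667 / 0.58667 = 0.148.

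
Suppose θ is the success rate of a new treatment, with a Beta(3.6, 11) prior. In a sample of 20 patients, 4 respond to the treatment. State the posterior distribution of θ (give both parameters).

The binomial likelihood is conjugate to the Beta prior: with 4 successes and 16 failures, the posterior is Beta(3.6+4, 11+16) = Beta(7.6, 27).

Posterior: Beta(7.6, 27)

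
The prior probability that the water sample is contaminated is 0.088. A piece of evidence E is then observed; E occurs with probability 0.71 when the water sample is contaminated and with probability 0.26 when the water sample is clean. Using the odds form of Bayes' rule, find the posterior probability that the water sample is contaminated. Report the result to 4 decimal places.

Posterior probability ≈ 0.2085

Prior odds = 0.088/(1−0.088) = 0.096491. In log-odds, ln(0.096491) = -2.3383.
Add log likelihood ratio: ln(2.7308) = 1.0046.
Posterior log-odds = -1.3337, so posterior odds = exp(-1.3337) = 0.26350. Converting, P(H|E) = 0.26350/1.2635 = 0.2085.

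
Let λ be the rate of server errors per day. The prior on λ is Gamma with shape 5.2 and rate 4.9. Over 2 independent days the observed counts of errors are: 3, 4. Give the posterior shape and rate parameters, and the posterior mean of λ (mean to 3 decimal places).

The Poisson likelihood adds the total count to the shape and the number of exposure periods to the rate. Here ∑xᵢ = 7 and n = 2, so shape 5.2→12.2 and rate 4.9→6.9.
Posterior mean = shape/rate = 12.2/6.9 = 1.768.

Posterior: Gamma(shape=12.2, rate=6.9); mean ≈ 1.768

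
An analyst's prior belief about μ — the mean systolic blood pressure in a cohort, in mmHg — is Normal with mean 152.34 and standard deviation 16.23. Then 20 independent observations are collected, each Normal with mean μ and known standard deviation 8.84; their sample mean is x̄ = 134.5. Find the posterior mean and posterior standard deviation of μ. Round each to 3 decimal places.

Posterior mean ≈ 134.761; posterior SD ≈ 1.962

With known σ, the Normal prior is conjugate. Weight on the data is w = (n/σ²)/(n/σ² + 1/τ₀²) = 0.255933/(0.255933+0.00379632) = 0.98538.
Posterior mean = w·x̄ + (1−w)·μ₀ = 0.98538·134.5 + 0.014616·152.34 = 134.761. Posterior variance = 1/(0.255933+0.00379632) = 3.85017, so SD = 1.962.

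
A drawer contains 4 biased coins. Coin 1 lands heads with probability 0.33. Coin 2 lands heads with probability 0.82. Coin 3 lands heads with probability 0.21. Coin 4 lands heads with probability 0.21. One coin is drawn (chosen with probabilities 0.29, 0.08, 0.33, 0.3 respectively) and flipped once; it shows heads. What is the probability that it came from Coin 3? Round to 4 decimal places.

Tabulate prior·likelihood by source: [1] prior 0.29, lik 0.33, product 0.09570; [2] prior 0.08, lik 0.82, product 0.06560; [3] prior 0.33, lik 0.21, product 0.06930; [4] prior 0.3, lik 0.21, product 0.06300.
Normalizing constant = 0.29360; the posterior for Coin 3 is its product over the sum, 0.06930/0.29360 = 0.2360.

Posterior probability ≈ 0.2360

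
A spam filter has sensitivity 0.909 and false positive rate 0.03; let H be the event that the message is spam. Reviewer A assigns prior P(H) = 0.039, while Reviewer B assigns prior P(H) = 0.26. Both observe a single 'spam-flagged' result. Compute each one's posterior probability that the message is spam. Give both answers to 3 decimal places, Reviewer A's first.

The likelihood ratio for a 'spam-flagged' result is 0.909/0.03 = 30.300.
Reviewer A: prior odds 0.039/0.961 = 0.040583; posterior odds 1.2297; posterior probability 0.552.
Reviewer B: prior odds 0.26/0.74 = 0.35135; posterior odds 10.646; posterior probability 0.914.

Reviewer A: 0.552; Reviewer B: 0.914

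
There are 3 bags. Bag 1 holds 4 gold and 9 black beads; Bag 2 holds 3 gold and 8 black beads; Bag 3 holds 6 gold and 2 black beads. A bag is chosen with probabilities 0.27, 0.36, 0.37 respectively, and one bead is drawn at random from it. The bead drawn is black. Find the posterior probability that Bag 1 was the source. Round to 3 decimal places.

Posterior probability ≈ 0.345

P(black|Bag 1) = 0.6923; P(black|Bag 2) = 0.7273; P(black|Bag 3) = 0.25.
Prior × likelihood for each source: 0.27·0.6923=0.1869, 0.36·0.7273=0.2618, 0.37·0.25=0.09250. Summing gives P(black) = 0.54124.
P(Bag 1 | black) = 0.1869 / 0.54124 = 0.345.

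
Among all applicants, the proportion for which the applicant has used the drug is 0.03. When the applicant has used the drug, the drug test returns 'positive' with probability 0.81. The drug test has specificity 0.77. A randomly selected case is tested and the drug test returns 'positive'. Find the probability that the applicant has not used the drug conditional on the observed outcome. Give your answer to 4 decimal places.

P(¬H | E) ≈ 0.9018

Write H for 'the applicant has used the drug'. Prior odds H:¬H = 0.03/0.97 = 0.030928. For the 'positive' outcome, the likelihood ratio is 0.81/0.23 = 3.5217.
Posterior odds = 0.030928 × 3.5217 = 0.10892, so P(H|E) = 0.10892/(1+0.10892) = 0.0982. Then P(¬H|E) = 1 − 0.0982 = 0.9018.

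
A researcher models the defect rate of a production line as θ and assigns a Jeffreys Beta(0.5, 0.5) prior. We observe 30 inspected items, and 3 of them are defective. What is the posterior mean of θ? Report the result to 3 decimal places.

Posterior mean ≈ 0.113

Observing 3 successes and 27 failures updates Beta(0.5, 0.5) by adding the success and failure counts to the two shape parameters: α = 0.5+3 = 3.5, β = 0.5+27 = 27.5.
Posterior mean = α/(α+β) = 3.5/31 = 0.113.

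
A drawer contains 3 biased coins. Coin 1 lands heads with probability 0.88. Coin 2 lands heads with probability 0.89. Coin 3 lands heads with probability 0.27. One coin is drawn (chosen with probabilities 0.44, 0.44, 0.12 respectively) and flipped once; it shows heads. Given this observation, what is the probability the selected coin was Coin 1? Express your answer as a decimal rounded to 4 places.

Posterior probability ≈ 0.4773

Tabulate prior·likelihood by source: [1] prior 0.44, lik 0.88, product 0.3872; [2] prior 0.44, lik 0.89, product 0.3916; [3] prior 0.12, lik 0.27, product 0.03240.
Normalizing constant = 0.81120; the posterior for Coin 1 is its product over the sum, 0.3872/0.81120 = 0.4773.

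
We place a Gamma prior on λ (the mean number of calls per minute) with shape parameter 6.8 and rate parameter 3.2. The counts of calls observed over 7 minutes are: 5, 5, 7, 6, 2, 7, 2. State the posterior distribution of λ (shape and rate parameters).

Posterior: Gamma(shape=40.8, rate=10.2)

The Poisson likelihood adds the total count to the shape and the number of exposure periods to the rate. Here ∑xᵢ = 34 and n = 7, so shape 6.8→40.8 and rate 3.2→10.2.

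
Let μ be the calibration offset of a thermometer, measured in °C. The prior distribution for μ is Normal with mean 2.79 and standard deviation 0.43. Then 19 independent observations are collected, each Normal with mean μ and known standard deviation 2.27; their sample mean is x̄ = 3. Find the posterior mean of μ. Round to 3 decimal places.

With known σ, the Normal prior is conjugate. Weight on the data is w = (n/σ²)/(n/σ² + 1/τ₀²) = 3.68724/(3.68724+5.40833) = 0.40539.
Posterior mean = w·x̄ + (1−w)·μ₀ = 0.40539·3 + 0.59461·2.79 = 2.875.

Posterior mean ≈ 2.875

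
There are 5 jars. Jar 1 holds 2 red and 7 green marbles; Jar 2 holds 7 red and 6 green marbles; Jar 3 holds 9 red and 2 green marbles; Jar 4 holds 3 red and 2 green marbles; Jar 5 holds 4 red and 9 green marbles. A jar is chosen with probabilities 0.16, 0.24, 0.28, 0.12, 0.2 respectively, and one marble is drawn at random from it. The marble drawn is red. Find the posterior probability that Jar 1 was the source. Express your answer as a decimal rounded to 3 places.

Posterior probability ≈ 0.067

Tabulate prior·likelihood by source: [1] prior 0.16, lik 0.2222, product 0.03556; [2] prior 0.24, lik 0.5385, product 0.1292; [3] prior 0.28, lik 0.8182, product 0.2291; [4] prior 0.12, lik 0.6, product 0.07200; [5] prior 0.2, lik 0.3077, product 0.06154.
Normalizing constant = 0.52742; the posterior for Jar 1 is its product over the sum, 0.03556/0.52742 = 0.067.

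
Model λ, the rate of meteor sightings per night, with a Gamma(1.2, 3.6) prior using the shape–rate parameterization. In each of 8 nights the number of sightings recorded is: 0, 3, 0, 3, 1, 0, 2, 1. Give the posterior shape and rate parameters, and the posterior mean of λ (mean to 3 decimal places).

Posterior: Gamma(shape=11.2, rate=11.6); mean ≈ 0.966

The Poisson likelihood adds the total count to the shape and the number of exposure periods to the rate. Here ∑xᵢ = 10 and n = 8, so shape 1.2→11.2 and rate 3.6→11.6.
E[λ | data] = 11.2/11.6 = 0.966.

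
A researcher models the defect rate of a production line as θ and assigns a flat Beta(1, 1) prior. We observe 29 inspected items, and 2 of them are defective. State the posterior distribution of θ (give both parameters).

Posterior: Beta(3, 28)

The binomial likelihood is conjugate to the Beta prior: with 2 successes and 27 failures, the posterior is Beta(1+2, 1+27) = Beta(3, 28).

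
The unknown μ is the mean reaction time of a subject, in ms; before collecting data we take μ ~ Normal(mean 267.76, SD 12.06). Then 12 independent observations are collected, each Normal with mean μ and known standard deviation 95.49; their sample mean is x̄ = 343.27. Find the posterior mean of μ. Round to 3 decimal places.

Posterior mean ≈ 279.891

Prior precision 1/τ₀² = 1/12.06² = 0.00687552; data precision n/σ² = 12/95.49² = 0.00131603.
Posterior precision = 0.00687552 + 0.00131603 = 0.00819155.
Posterior mean = (0.00687552·267.76 + 0.00131603·343.27) / 0.00819155 = 279.891.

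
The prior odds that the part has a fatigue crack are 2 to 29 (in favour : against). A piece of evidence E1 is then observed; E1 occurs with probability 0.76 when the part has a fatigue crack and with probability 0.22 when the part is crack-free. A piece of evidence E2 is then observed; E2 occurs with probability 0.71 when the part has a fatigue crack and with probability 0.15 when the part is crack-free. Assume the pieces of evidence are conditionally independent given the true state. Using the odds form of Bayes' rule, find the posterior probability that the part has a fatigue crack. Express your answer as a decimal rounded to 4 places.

Prior odds = 2/29 = 0.068966.
Likelihood ratio for E1 = 0.76/0.22 = 3.4545.
Likelihood ratio for E2 = 0.71/0.15 = 4.7333.
Posterior odds = prior odds × LR₁ × LR₂ = 1.1277.
Posterior probability = odds/(1+odds) = 1.1277/2.1277 = 0.5300.

Posterior probability ≈ 0.5300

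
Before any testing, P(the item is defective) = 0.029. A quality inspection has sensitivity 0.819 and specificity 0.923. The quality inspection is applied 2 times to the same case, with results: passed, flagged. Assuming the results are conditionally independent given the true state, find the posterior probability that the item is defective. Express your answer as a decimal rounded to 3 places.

Let H be the event that the item is defective; start with P(H) = 0.029. P('flagged'|H) = 0.819, P('flagged'|¬H) = 0.077.
Update on result 1 ('passed'): P(H) ← 0.181·0.0290 / (0.181·0.0290 + 0.923·0.9710) = 0.0052490/0.90148 = 0.0058.
Update on result 2 ('flagged'): P(H) ← 0.819·0.0058 / (0.819·0.0058 + 0.077·0.9942) = 0.0047687/0.081320 = 0.0586.

Posterior P(H) ≈ 0.059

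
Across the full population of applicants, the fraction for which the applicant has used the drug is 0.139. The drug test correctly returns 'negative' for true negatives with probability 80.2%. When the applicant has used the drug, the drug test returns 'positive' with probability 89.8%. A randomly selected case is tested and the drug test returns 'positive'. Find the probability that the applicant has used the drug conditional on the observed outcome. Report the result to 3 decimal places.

P(H | E) ≈ 0.423

Let H be the event that the applicant has used the drug. P(H) = 0.139, so P(¬H) = 0.861. With E the 'positive' result, P(E|H) = 0.898 and P(E|¬H) = 0.198.
P(E) = 0.898·0.139 + 0.198·0.861 = 0.12482 + 0.17048 = 0.29530.
By Bayes' theorem, P(H|E) = 0.12482 / 0.29530 = 0.423.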